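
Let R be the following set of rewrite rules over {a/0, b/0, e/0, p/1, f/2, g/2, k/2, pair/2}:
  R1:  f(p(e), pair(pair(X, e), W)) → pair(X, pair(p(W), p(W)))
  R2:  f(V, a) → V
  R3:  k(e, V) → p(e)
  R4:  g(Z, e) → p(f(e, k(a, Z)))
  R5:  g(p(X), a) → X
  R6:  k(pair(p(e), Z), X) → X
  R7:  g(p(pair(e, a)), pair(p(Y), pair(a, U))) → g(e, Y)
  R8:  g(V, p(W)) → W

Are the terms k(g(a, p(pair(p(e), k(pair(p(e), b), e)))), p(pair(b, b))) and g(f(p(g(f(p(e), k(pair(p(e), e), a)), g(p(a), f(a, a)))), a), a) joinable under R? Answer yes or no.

no — NF(t₁) = p(pair(b, b)), NF(t₂) = e

Reduce t₁ = k(g(a, p(pair(p(e), k(pair(p(e), b), e)))), p(pair(b, b))):
1. k(g(a, p(pair(p(e), k(pair(p(e), b), e)))), p(pair(b, b)))  →  k(pair(p(e), k(pair(p(e), b), e)), p(pair(b, b)))   [R8 at 1]
2. k(pair(p(e), k(pair(p(e), b), e)), p(pair(b, b)))  →  p(pair(b, b))   [R6 at ε]

Reduce t₂ = g(f(p(g(f(p(e), k(pair(p(e), e), a)), g(p(a), f(a, a)))), a), a):
1. g(f(p(g(f(p(e), k(pair(p(e), e), a)), g(p(a), f(a, a)))), a), a)  →  g(p(g(f(p(e), k(pair(p(e), e), a)), g(p(a), f(a, a)))), a)   [R2 at 1]
2. g(p(g(f(p(e), k(pair(p(e), e), a)), g(p(a), f(a, a)))), a)  →  g(f(p(e), k(pair(p(e), e), a)), g(p(a), f(a, a)))   [R5 at ε]
3. g(f(p(e), k(pair(p(e), e), a)), g(p(a), f(a, a)))  →  g(f(p(e), a), g(p(a), f(a, a)))   [R6 at 1.2]
4. g(f(p(e), a), g(p(a), f(a, a)))  →  g(p(e), g(p(a), f(a, a)))   [R2 at 1]
5. g(p(e), g(p(a), f(a, a)))  →  g(p(e), g(p(a), a))   [R2 at 2.2]
6. g(p(e), g(p(a), a))  →  g(p(e), a)   [R5 at 2]
7. g(p(e), a)  →  e   [R5 at ε]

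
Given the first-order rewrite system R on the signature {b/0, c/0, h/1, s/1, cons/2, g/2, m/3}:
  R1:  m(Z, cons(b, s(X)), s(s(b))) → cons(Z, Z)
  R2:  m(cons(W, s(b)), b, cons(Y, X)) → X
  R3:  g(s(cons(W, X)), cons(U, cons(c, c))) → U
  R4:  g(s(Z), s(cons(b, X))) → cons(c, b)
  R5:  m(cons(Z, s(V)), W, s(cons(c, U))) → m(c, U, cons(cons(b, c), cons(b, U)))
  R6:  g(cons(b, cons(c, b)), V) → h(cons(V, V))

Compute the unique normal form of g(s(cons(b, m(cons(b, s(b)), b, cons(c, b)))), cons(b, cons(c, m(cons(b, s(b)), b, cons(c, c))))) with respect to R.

1. g(s(cons(b, m(cons(b, s(b)), b, cons(c, b)))), cons(b, cons(c, m(cons(b, s(b)), b, cons(c, c)))))  →  g(s(cons(b, b)), cons(b, cons(c, m(cons(b, s(b)), b, cons(c, c)))))   [R2 at 1.1.2]
2. g(s(cons(b, b)), cons(b, cons(c, m(cons(b, s(b)), b, cons(c, c)))))  →  g(s(cons(b, b)), cons(b, cons(c, c)))   [R2 at 2.2.2]
3. g(s(cons(b, b)), cons(b, cons(c, c)))  →  b   [R3 at ε]

b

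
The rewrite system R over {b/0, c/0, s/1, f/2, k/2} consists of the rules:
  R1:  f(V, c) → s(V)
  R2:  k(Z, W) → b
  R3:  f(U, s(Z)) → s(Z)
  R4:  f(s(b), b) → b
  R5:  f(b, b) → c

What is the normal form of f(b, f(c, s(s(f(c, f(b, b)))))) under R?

1. f(b, f(c, s(s(f(c, f(b, b))))))  →  f(b, s(s(f(c, f(b, b)))))   [R3 at 2]
2. f(b, s(s(f(c, f(b, b)))))  →  s(s(f(c, f(b, b))))   [R3 at ε]
3. s(s(f(c, f(b, b))))  →  s(s(f(c, c)))   [R5 at 1.1.2]
4. s(s(f(c, c)))  →  s(s(s(c)))   [R1 at 1.1]

s(s(s(c)))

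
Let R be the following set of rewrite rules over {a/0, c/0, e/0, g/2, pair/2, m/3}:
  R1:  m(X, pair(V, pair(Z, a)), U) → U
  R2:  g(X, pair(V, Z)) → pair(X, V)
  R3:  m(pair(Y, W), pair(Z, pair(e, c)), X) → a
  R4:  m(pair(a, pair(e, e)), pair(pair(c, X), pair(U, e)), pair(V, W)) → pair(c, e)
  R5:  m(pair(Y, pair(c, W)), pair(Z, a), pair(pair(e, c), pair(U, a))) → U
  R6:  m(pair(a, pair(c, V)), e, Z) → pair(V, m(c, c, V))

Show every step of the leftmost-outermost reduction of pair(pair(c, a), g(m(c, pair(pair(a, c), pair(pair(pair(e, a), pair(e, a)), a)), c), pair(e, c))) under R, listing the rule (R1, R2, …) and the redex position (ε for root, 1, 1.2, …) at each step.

pair(pair(c, a), pair(c, e))

1. pair(pair(c, a), g(m(c, pair(pair(a, c), pair(pair(pair(e, a), pair(e, a)), a)), c), pair(e, c)))  →  pair(pair(c, a), pair(m(c, pair(pair(a, c), pair(pair(pair(e, a), pair(e, a)), a)), c), e))   [R2 at 2]
2. pair(pair(c, a), pair(m(c, pair(pair(a, c), pair(pair(pair(e, a), pair(e, a)), a)), c), e))  →  pair(pair(c, a), pair(c, e))   [R1 at 2.1]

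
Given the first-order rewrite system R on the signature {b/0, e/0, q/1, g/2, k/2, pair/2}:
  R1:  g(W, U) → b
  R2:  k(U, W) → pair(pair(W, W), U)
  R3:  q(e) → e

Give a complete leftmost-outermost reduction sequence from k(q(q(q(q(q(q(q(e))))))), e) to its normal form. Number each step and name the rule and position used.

1. k(q(q(q(q(q(q(q(e))))))), e)  →  pair(pair(e, e), q(q(q(q(q(q(q(e))))))))   [R2 at ε]
2. pair(pair(e, e), q(q(q(q(q(q(q(e))))))))  →  pair(pair(e, e), q(q(q(q(q(q(e)))))))   [R3 at 2.1.1.1.1.1.1]
3. pair(pair(e, e), q(q(q(q(q(q(e)))))))  →  pair(pair(e, e), q(q(q(q(q(e))))))   [R3 at 2.1.1.1.1.1]
4. pair(pair(e, e), q(q(q(q(q(e))))))  →  pair(pair(e, e), q(q(q(q(e)))))   [R3 at 2.1.1.1.1]
5. pair(pair(e, e), q(q(q(q(e)))))  →  pair(pair(e, e), q(q(q(e))))   [R3 at 2.1.1.1]
6. pair(pair(e, e), q(q(q(e))))  →  pair(pair(e, e), q(q(e)))   [R3 at 2.1.1]
7. pair(pair(e, e), q(q(e)))  →  pair(pair(e, e), q(e))   [R3 at 2.1]
8. pair(pair(e, e), q(e))  →  pair(pair(e, e), e)   [R3 at 2]

pair(pair(e, e), e)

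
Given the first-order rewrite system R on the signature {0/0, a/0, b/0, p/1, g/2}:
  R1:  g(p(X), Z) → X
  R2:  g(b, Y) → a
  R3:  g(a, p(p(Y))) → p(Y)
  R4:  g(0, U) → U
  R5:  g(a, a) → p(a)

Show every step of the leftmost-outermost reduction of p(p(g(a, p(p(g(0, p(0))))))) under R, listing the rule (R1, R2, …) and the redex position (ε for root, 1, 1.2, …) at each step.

p(p(p(p(0))))

1. p(p(g(a, p(p(g(0, p(0)))))))  →  p(p(p(g(0, p(0)))))   [R3 at 1.1]
2. p(p(p(g(0, p(0)))))  →  p(p(p(p(0))))   [R4 at 1.1.1]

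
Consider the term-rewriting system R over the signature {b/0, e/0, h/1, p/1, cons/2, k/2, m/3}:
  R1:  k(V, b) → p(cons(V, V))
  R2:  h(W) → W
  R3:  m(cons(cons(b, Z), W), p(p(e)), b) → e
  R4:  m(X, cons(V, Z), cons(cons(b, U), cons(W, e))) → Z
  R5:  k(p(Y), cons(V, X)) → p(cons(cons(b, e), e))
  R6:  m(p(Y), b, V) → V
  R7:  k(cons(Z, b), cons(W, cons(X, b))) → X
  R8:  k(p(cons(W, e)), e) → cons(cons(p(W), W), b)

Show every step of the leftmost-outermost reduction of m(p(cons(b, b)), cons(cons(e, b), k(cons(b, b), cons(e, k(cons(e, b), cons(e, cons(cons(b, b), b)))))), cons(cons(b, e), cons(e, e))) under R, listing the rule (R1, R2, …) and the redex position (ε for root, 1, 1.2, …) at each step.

1. m(p(cons(b, b)), cons(cons(e, b), k(cons(b, b), cons(e, k(cons(e, b), cons(e, cons(cons(b, b), b)))))), cons(cons(b, e), cons(e, e)))  →  k(cons(b, b), cons(e, k(cons(e, b), cons(e, cons(cons(b, b), b)))))   [R4 at ε]
2. k(cons(b, b), cons(e, k(cons(e, b), cons(e, cons(cons(b, b), b)))))  →  k(cons(b, b), cons(e, cons(b, b)))   [R7 at 2.2]
3. k(cons(b, b), cons(e, cons(b, b)))  →  b   [R7 at ε]

b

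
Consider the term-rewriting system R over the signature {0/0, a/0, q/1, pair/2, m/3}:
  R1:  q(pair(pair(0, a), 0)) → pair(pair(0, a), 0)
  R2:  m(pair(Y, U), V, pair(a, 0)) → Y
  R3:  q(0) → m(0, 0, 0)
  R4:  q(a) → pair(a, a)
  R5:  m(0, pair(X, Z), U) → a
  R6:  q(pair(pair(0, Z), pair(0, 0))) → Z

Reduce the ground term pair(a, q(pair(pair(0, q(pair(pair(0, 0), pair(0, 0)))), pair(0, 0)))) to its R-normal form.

pair(a, 0)

1. pair(a, q(pair(pair(0, q(pair(pair(0, 0), pair(0, 0)))), pair(0, 0))))  →  pair(a, q(pair(pair(0, 0), pair(0, 0))))   [R6 at 2]
2. pair(a, q(pair(pair(0, 0), pair(0, 0))))  →  pair(a, 0)   [R6 at 2]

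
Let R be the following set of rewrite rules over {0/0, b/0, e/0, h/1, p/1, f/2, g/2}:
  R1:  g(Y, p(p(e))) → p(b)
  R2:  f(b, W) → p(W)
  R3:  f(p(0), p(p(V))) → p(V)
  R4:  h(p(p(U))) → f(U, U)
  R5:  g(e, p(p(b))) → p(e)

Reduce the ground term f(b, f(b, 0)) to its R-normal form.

p(p(0))

1. f(b, f(b, 0))  →  p(f(b, 0))   [R2 at ε]
2. p(f(b, 0))  →  p(p(0))   [R2 at 1]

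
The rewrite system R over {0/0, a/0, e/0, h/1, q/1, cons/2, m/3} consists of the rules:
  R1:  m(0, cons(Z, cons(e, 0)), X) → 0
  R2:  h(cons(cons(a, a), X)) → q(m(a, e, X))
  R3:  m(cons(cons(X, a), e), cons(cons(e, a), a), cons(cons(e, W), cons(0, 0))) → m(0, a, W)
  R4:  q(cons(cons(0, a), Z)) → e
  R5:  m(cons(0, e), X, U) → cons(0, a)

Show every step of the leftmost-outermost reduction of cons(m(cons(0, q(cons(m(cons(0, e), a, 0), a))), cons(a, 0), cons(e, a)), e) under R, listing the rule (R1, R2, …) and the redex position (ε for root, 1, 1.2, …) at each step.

1. cons(m(cons(0, q(cons(m(cons(0, e), a, 0), a))), cons(a, 0), cons(e, a)), e)  →  cons(m(cons(0, q(cons(cons(0, a), a))), cons(a, 0), cons(e, a)), e)   [R5 at 1.1.2.1.1]
2. cons(m(cons(0, q(cons(cons(0, a), a))), cons(a, 0), cons(e, a)), e)  →  cons(m(cons(0, e), cons(a, 0), cons(e, a)), e)   [R4 at 1.1.2]
3. cons(m(cons(0, e), cons(a, 0), cons(e, a)), e)  →  cons(cons(0, a), e)   [R5 at 1]

cons(cons(0, a), e)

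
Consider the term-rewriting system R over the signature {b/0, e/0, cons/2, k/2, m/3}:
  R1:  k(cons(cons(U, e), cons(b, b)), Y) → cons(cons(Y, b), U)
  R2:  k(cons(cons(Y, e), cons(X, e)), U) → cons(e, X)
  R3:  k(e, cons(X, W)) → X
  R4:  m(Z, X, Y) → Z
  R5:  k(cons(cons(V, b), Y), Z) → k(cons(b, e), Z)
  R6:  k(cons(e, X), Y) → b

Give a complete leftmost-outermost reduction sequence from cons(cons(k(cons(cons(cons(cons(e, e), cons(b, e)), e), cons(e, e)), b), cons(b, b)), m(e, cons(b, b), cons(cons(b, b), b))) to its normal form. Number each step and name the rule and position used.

cons(cons(cons(e, e), cons(b, b)), e)

1. cons(cons(k(cons(cons(cons(cons(e, e), cons(b, e)), e), cons(e, e)), b), cons(b, b)), m(e, cons(b, b), cons(cons(b, b), b)))  →  cons(cons(cons(e, e), cons(b, b)), m(e, cons(b, b), cons(cons(b, b), b)))   [R2 at 1.1]
2. cons(cons(cons(e, e), cons(b, b)), m(e, cons(b, b), cons(cons(b, b), b)))  →  cons(cons(cons(e, e), cons(b, b)), e)   [R4 at 2]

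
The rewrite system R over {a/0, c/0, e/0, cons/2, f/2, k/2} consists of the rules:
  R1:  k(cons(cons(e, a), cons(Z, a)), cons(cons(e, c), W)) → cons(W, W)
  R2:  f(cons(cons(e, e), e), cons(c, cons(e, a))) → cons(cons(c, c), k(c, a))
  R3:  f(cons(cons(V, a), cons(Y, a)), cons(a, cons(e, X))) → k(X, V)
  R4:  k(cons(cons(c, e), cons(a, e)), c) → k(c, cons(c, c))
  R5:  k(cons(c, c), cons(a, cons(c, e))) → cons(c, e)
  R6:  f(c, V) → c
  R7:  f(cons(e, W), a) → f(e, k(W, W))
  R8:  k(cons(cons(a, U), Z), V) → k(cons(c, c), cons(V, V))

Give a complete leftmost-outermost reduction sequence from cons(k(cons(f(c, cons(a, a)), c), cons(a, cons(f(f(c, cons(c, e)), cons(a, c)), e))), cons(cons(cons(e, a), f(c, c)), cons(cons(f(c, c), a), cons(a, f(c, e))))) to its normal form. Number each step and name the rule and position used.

cons(cons(c, e), cons(cons(cons(e, a), c), cons(cons(c, a), cons(a, c))))

1. cons(k(cons(f(c, cons(a, a)), c), cons(a, cons(f(f(c, cons(c, e)), cons(a, c)), e))), cons(cons(cons(e, a), f(c, c)), cons(cons(f(c, c), a), cons(a, f(c, e)))))  →  cons(k(cons(c, c), cons(a, cons(f(f(c, cons(c, e)), cons(a, c)), e))), cons(cons(cons(e, a), f(c, c)), cons(cons(f(c, c), a), cons(a, f(c, e)))))   [R6 at 1.1.1]
2. cons(k(cons(c, c), cons(a, cons(f(f(c, cons(c, e)), cons(a, c)), e))), cons(cons(cons(e, a), f(c, c)), cons(cons(f(c, c), a), cons(a, f(c, e)))))  →  cons(k(cons(c, c), cons(a, cons(f(c, cons(a, c)), e))), cons(cons(cons(e, a), f(c, c)), cons(cons(f(c, c), a), cons(a, f(c, e)))))   [R6 at 1.2.2.1.1]
3. cons(k(cons(c, c), cons(a, cons(f(c, cons(a, c)), e))), cons(cons(cons(e, a), f(c, c)), cons(cons(f(c, c), a), cons(a, f(c, e)))))  →  cons(k(cons(c, c), cons(a, cons(c, e))), cons(cons(cons(e, a), f(c, c)), cons(cons(f(c, c), a), cons(a, f(c, e)))))   [R6 at 1.2.2.1]
4. cons(k(cons(c, c), cons(a, cons(c, e))), cons(cons(cons(e, a), f(c, c)), cons(cons(f(c, c), a), cons(a, f(c, e)))))  →  cons(cons(c, e), cons(cons(cons(e, a), f(c, c)), cons(cons(f(c, c), a), cons(a, f(c, e)))))   [R5 at 1]
5. cons(cons(c, e), cons(cons(cons(e, a), f(c, c)), cons(cons(f(c, c), a), cons(a, f(c, e)))))  →  cons(cons(c, e), cons(cons(cons(e, a), c), cons(cons(f(c, c), a), cons(a, f(c, e)))))   [R6 at 2.1.2]
6. cons(cons(c, e), cons(cons(cons(e, a), c), cons(cons(f(c, c), a), cons(a, f(c, e)))))  →  cons(cons(c, e), cons(cons(cons(e, a), c), cons(cons(c, a), cons(a, f(c, e)))))   [R6 at 2.2.1.1]
7. cons(cons(c, e), cons(cons(cons(e, a), c), cons(cons(c, a), cons(a, f(c, e)))))  →  cons(cons(c, e), cons(cons(cons(e, a), c), cons(cons(c, a), cons(a, c))))   [R6 at 2.2.2.2]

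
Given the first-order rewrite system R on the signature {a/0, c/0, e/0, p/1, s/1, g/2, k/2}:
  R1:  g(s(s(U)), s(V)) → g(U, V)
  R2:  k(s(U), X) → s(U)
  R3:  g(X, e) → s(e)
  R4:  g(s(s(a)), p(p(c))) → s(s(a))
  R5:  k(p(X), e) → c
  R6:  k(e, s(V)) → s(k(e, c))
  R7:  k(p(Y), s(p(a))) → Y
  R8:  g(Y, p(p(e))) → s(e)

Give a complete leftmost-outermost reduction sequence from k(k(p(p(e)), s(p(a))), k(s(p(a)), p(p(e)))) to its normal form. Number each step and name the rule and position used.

e

1. k(k(p(p(e)), s(p(a))), k(s(p(a)), p(p(e))))  →  k(p(e), k(s(p(a)), p(p(e))))   [R7 at 1]
2. k(p(e), k(s(p(a)), p(p(e))))  →  k(p(e), s(p(a)))   [R2 at 2]
3. k(p(e), s(p(a)))  →  e   [R7 at ε]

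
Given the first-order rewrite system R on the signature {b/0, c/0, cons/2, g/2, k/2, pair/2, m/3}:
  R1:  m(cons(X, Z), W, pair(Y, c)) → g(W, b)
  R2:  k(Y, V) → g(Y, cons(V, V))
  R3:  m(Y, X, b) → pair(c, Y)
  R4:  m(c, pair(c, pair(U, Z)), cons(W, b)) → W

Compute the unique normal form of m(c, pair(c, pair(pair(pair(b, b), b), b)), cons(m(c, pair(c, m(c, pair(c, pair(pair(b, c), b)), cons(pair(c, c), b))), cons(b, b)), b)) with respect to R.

1. m(c, pair(c, pair(pair(pair(b, b), b), b)), cons(m(c, pair(c, m(c, pair(c, pair(pair(b, c), b)), cons(pair(c, c), b))), cons(b, b)), b))  →  m(c, pair(c, m(c, pair(c, pair(pair(b, c), b)), cons(pair(c, c), b))), cons(b, b))   [R4 at ε]
2. m(c, pair(c, m(c, pair(c, pair(pair(b, c), b)), cons(pair(c, c), b))), cons(b, b))  →  m(c, pair(c, pair(c, c)), cons(b, b))   [R4 at 2.2]
3. m(c, pair(c, pair(c, c)), cons(b, b))  →  b   [R4 at ε]

b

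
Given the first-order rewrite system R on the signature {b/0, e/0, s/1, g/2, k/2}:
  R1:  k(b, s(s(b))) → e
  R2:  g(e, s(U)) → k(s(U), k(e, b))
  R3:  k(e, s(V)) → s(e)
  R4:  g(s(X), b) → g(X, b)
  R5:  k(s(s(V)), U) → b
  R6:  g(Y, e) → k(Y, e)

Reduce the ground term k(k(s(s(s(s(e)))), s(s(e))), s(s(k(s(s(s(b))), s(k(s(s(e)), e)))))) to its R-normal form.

e

1. k(k(s(s(s(s(e)))), s(s(e))), s(s(k(s(s(s(b))), s(k(s(s(e)), e))))))  →  k(b, s(s(k(s(s(s(b))), s(k(s(s(e)), e))))))   [R5 at 1]
2. k(b, s(s(k(s(s(s(b))), s(k(s(s(e)), e))))))  →  k(b, s(s(b)))   [R5 at 2.1.1]
3. k(b, s(s(b)))  →  e   [R1 at ε]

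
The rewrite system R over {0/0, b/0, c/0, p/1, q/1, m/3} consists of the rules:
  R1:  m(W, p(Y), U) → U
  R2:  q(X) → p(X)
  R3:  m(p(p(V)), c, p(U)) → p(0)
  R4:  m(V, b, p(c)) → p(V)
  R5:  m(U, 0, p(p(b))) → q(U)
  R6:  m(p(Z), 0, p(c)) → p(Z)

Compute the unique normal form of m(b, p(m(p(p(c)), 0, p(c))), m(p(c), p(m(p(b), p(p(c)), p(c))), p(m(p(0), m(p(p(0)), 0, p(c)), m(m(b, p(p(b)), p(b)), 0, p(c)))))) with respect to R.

1. m(b, p(m(p(p(c)), 0, p(c))), m(p(c), p(m(p(b), p(p(c)), p(c))), p(m(p(0), m(p(p(0)), 0, p(c)), m(m(b, p(p(b)), p(b)), 0, p(c))))))  →  m(p(c), p(m(p(b), p(p(c)), p(c))), p(m(p(0), m(p(p(0)), 0, p(c)), m(m(b, p(p(b)), p(b)), 0, p(c)))))   [R1 at ε]
2. m(p(c), p(m(p(b), p(p(c)), p(c))), p(m(p(0), m(p(p(0)), 0, p(c)), m(m(b, p(p(b)), p(b)), 0, p(c)))))  →  p(m(p(0), m(p(p(0)), 0, p(c)), m(m(b, p(p(b)), p(b)), 0, p(c))))   [R1 at ε]
3. p(m(p(0), m(p(p(0)), 0, p(c)), m(m(b, p(p(b)), p(b)), 0, p(c))))  →  p(m(p(0), p(p(0)), m(m(b, p(p(b)), p(b)), 0, p(c))))   [R6 at 1.2]
4. p(m(p(0), p(p(0)), m(m(b, p(p(b)), p(b)), 0, p(c))))  →  p(m(m(b, p(p(b)), p(b)), 0, p(c)))   [R1 at 1]
5. p(m(m(b, p(p(b)), p(b)), 0, p(c)))  →  p(m(p(b), 0, p(c)))   [R1 at 1.1]
6. p(m(p(b), 0, p(c)))  →  p(p(b))   [R6 at 1]

p(p(b))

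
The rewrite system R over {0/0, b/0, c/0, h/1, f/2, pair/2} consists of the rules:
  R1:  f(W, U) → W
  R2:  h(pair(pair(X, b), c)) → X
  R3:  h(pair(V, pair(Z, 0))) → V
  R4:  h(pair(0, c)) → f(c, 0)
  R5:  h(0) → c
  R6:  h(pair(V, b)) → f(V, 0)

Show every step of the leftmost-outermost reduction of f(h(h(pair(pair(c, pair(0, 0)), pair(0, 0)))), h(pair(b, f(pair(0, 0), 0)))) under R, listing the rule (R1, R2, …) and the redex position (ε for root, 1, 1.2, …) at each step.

1. f(h(h(pair(pair(c, pair(0, 0)), pair(0, 0)))), h(pair(b, f(pair(0, 0), 0))))  →  h(h(pair(pair(c, pair(0, 0)), pair(0, 0))))   [R1 at ε]
2. h(h(pair(pair(c, pair(0, 0)), pair(0, 0))))  →  h(pair(c, pair(0, 0)))   [R3 at 1]
3. h(pair(c, pair(0, 0)))  →  c   [R3 at ε]

c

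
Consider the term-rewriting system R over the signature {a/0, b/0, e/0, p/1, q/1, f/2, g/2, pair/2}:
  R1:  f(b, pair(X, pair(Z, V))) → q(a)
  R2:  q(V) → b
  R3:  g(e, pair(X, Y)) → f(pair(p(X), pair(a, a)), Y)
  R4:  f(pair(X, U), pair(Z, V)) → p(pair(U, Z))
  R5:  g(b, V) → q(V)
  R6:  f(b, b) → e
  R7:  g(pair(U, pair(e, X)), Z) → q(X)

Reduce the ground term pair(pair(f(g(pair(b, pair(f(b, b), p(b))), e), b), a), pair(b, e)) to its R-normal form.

pair(pair(e, a), pair(b, e))

1. pair(pair(f(g(pair(b, pair(f(b, b), p(b))), e), b), a), pair(b, e))  →  pair(pair(f(g(pair(b, pair(e, p(b))), e), b), a), pair(b, e))   [R6 at 1.1.1.1.2.1]
2. pair(pair(f(g(pair(b, pair(e, p(b))), e), b), a), pair(b, e))  →  pair(pair(f(q(p(b)), b), a), pair(b, e))   [R7 at 1.1.1]
3. pair(pair(f(q(p(b)), b), a), pair(b, e))  →  pair(pair(f(b, b), a), pair(b, e))   [R2 at 1.1.1]
4. pair(pair(f(b, b), a), pair(b, e))  →  pair(pair(e, a), pair(b, e))   [R6 at 1.1]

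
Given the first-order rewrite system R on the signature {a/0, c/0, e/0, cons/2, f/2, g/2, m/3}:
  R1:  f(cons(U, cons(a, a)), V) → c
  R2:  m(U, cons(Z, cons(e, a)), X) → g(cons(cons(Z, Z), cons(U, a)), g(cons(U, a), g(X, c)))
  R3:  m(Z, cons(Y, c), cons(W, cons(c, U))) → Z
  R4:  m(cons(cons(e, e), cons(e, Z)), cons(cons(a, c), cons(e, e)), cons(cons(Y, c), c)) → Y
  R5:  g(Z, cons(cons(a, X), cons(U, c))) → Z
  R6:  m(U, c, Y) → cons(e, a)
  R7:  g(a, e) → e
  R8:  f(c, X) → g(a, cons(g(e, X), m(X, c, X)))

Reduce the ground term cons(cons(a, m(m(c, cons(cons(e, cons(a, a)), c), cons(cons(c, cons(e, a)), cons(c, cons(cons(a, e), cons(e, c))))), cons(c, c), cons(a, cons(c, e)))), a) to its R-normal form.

cons(cons(a, c), a)

1. cons(cons(a, m(m(c, cons(cons(e, cons(a, a)), c), cons(cons(c, cons(e, a)), cons(c, cons(cons(a, e), cons(e, c))))), cons(c, c), cons(a, cons(c, e)))), a)  →  cons(cons(a, m(c, cons(cons(e, cons(a, a)), c), cons(cons(c, cons(e, a)), cons(c, cons(cons(a, e), cons(e, c)))))), a)   [R3 at 1.2]
2. cons(cons(a, m(c, cons(cons(e, cons(a, a)), c), cons(cons(c, cons(e, a)), cons(c, cons(cons(a, e), cons(e, c)))))), a)  →  cons(cons(a, c), a)   [R3 at 1.2]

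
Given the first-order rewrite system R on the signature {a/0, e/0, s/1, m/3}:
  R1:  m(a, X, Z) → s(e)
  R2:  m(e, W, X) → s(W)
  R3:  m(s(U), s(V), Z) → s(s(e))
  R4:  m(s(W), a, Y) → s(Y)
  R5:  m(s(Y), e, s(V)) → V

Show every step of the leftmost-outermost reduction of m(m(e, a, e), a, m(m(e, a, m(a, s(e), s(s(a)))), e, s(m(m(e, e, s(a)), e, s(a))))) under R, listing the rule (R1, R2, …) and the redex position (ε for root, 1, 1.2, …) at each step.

s(a)

1. m(m(e, a, e), a, m(m(e, a, m(a, s(e), s(s(a)))), e, s(m(m(e, e, s(a)), e, s(a)))))  →  m(s(a), a, m(m(e, a, m(a, s(e), s(s(a)))), e, s(m(m(e, e, s(a)), e, s(a)))))   [R2 at 1]
2. m(s(a), a, m(m(e, a, m(a, s(e), s(s(a)))), e, s(m(m(e, e, s(a)), e, s(a)))))  →  s(m(m(e, a, m(a, s(e), s(s(a)))), e, s(m(m(e, e, s(a)), e, s(a)))))   [R4 at ε]
3. s(m(m(e, a, m(a, s(e), s(s(a)))), e, s(m(m(e, e, s(a)), e, s(a)))))  →  s(m(s(a), e, s(m(m(e, e, s(a)), e, s(a)))))   [R2 at 1.1]
4. s(m(s(a), e, s(m(m(e, e, s(a)), e, s(a)))))  →  s(m(m(e, e, s(a)), e, s(a)))   [R5 at 1]
5. s(m(m(e, e, s(a)), e, s(a)))  →  s(m(s(e), e, s(a)))   [R2 at 1.1]
6. s(m(s(e), e, s(a)))  →  s(a)   [R5 at 1]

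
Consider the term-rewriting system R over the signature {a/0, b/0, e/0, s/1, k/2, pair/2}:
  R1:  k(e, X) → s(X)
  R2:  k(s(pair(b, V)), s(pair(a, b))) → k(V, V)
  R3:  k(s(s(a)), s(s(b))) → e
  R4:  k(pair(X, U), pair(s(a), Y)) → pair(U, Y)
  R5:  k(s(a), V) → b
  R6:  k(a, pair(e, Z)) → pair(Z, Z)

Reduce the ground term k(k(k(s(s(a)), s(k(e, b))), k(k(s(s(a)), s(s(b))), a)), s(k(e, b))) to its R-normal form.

1. k(k(k(s(s(a)), s(k(e, b))), k(k(s(s(a)), s(s(b))), a)), s(k(e, b)))  →  k(k(k(s(s(a)), s(s(b))), k(k(s(s(a)), s(s(b))), a)), s(k(e, b)))   [R1 at 1.1.2.1]
2. k(k(k(s(s(a)), s(s(b))), k(k(s(s(a)), s(s(b))), a)), s(k(e, b)))  →  k(k(e, k(k(s(s(a)), s(s(b))), a)), s(k(e, b)))   [R3 at 1.1]
3. k(k(e, k(k(s(s(a)), s(s(b))), a)), s(k(e, b)))  →  k(s(k(k(s(s(a)), s(s(b))), a)), s(k(e, b)))   [R1 at 1]
4. k(s(k(k(s(s(a)), s(s(b))), a)), s(k(e, b)))  →  k(s(k(e, a)), s(k(e, b)))   [R3 at 1.1.1]
5. k(s(k(e, a)), s(k(e, b)))  →  k(s(s(a)), s(k(e, b)))   [R1 at 1.1]
6. k(s(s(a)), s(k(e, b)))  →  k(s(s(a)), s(s(b)))   [R1 at 2.1]
7. k(s(s(a)), s(s(b)))  →  e   [R3 at ε]

e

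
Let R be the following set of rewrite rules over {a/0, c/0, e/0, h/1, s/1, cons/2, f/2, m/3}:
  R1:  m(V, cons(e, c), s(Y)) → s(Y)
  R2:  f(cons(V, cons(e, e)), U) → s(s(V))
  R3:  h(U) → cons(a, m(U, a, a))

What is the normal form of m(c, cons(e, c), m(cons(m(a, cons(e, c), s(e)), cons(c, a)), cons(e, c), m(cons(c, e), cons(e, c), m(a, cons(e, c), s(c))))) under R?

1. m(c, cons(e, c), m(cons(m(a, cons(e, c), s(e)), cons(c, a)), cons(e, c), m(cons(c, e), cons(e, c), m(a, cons(e, c), s(c)))))  →  m(c, cons(e, c), m(cons(s(e), cons(c, a)), cons(e, c), m(cons(c, e), cons(e, c), m(a, cons(e, c), s(c)))))   [R1 at 3.1.1]
2. m(c, cons(e, c), m(cons(s(e), cons(c, a)), cons(e, c), m(cons(c, e), cons(e, c), m(a, cons(e, c), s(c)))))  →  m(c, cons(e, c), m(cons(s(e), cons(c, a)), cons(e, c), m(cons(c, e), cons(e, c), s(c))))   [R1 at 3.3.3]
3. m(c, cons(e, c), m(cons(s(e), cons(c, a)), cons(e, c), m(cons(c, e), cons(e, c), s(c))))  →  m(c, cons(e, c), m(cons(s(e), cons(c, a)), cons(e, c), s(c)))   [R1 at 3.3]
4. m(c, cons(e, c), m(cons(s(e), cons(c, a)), cons(e, c), s(c)))  →  m(c, cons(e, c), s(c))   [R1 at 3]
5. m(c, cons(e, c), s(c))  →  s(c)   [R1 at ε]

s(c)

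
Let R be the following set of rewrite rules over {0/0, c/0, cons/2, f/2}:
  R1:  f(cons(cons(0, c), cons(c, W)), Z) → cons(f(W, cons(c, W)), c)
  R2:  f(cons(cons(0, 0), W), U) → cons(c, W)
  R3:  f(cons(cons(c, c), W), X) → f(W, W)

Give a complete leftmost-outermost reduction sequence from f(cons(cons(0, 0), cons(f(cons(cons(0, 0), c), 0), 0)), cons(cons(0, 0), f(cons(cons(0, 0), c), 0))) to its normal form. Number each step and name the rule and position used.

1. f(cons(cons(0, 0), cons(f(cons(cons(0, 0), c), 0), 0)), cons(cons(0, 0), f(cons(cons(0, 0), c), 0)))  →  cons(c, cons(f(cons(cons(0, 0), c), 0), 0))   [R2 at ε]
2. cons(c, cons(f(cons(cons(0, 0), c), 0), 0))  →  cons(c, cons(cons(c, c), 0))   [R2 at 2.1]

cons(c, cons(cons(c, c), 0))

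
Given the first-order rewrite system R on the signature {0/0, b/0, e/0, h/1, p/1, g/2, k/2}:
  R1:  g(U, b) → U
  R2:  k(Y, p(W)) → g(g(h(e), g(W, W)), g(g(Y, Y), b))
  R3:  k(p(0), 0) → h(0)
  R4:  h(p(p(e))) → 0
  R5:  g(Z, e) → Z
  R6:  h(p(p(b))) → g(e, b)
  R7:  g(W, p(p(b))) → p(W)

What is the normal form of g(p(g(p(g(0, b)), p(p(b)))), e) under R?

p(p(p(0)))

1. g(p(g(p(g(0, b)), p(p(b)))), e)  →  p(g(p(g(0, b)), p(p(b))))   [R5 at ε]
2. p(g(p(g(0, b)), p(p(b))))  →  p(p(p(g(0, b))))   [R7 at 1]
3. p(p(p(g(0, b))))  →  p(p(p(0)))   [R1 at 1.1.1]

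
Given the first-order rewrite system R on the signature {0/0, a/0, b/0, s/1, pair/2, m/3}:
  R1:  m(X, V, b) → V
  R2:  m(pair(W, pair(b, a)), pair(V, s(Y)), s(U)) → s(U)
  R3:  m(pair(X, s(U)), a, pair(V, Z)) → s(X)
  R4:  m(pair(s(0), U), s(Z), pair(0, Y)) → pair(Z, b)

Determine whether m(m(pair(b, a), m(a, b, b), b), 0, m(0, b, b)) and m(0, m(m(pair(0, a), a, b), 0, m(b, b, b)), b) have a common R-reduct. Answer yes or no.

Reduce t₁ = m(m(pair(b, a), m(a, b, b), b), 0, m(0, b, b)):
1. m(m(pair(b, a), m(a, b, b), b), 0, m(0, b, b))  →  m(m(a, b, b), 0, m(0, b, b))   [R1 at 1]
2. m(m(a, b, b), 0, m(0, b, b))  →  m(b, 0, m(0, b, b))   [R1 at 1]
3. m(b, 0, m(0, b, b))  →  m(b, 0, b)   [R1 at 3]
4. m(b, 0, b)  →  0   [R1 at ε]

Reduce t₂ = m(0, m(m(pair(0, a), a, b), 0, m(b, b, b)), b):
1. m(0, m(m(pair(0, a), a, b), 0, m(b, b, b)), b)  →  m(m(pair(0, a), a, b), 0, m(b, b, b))   [R1 at ε]
2. m(m(pair(0, a), a, b), 0, m(b, b, b))  →  m(a, 0, m(b, b, b))   [R1 at 1]
3. m(a, 0, m(b, b, b))  →  m(a, 0, b)   [R1 at 3]
4. m(a, 0, b)  →  0   [R1 at ε]

yes — NF(t₁) = 0, NF(t₂) = 0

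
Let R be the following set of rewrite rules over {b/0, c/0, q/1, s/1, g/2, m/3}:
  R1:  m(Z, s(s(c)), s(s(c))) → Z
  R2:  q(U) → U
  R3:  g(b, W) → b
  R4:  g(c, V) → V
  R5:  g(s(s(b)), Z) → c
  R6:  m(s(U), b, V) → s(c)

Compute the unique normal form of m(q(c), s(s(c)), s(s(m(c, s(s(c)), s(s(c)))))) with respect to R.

1. m(q(c), s(s(c)), s(s(m(c, s(s(c)), s(s(c))))))  →  m(c, s(s(c)), s(s(m(c, s(s(c)), s(s(c))))))   [R2 at 1]
2. m(c, s(s(c)), s(s(m(c, s(s(c)), s(s(c))))))  →  m(c, s(s(c)), s(s(c)))   [R1 at 3.1.1]
3. m(c, s(s(c)), s(s(c)))  →  c   [R1 at ε]

c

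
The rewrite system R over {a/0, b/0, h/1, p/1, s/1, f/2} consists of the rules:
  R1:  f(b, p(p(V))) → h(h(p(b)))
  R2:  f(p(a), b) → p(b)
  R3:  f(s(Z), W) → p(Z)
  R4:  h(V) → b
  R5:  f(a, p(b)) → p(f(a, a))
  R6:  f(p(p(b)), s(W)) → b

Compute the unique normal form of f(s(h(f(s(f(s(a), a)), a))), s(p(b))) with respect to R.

1. f(s(h(f(s(f(s(a), a)), a))), s(p(b)))  →  p(h(f(s(f(s(a), a)), a)))   [R3 at ε]
2. p(h(f(s(f(s(a), a)), a)))  →  p(b)   [R4 at 1]

p(b)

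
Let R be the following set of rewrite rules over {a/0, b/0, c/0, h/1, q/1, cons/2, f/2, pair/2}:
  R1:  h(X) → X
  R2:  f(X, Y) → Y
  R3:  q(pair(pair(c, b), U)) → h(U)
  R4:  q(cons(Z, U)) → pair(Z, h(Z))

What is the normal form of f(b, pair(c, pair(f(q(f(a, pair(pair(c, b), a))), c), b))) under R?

1. f(b, pair(c, pair(f(q(f(a, pair(pair(c, b), a))), c), b)))  →  pair(c, pair(f(q(f(a, pair(pair(c, b), a))), c), b))   [R2 at ε]
2. pair(c, pair(f(q(f(a, pair(pair(c, b), a))), c), b))  →  pair(c, pair(c, b))   [R2 at 2.1]

pair(c, pair(c, b))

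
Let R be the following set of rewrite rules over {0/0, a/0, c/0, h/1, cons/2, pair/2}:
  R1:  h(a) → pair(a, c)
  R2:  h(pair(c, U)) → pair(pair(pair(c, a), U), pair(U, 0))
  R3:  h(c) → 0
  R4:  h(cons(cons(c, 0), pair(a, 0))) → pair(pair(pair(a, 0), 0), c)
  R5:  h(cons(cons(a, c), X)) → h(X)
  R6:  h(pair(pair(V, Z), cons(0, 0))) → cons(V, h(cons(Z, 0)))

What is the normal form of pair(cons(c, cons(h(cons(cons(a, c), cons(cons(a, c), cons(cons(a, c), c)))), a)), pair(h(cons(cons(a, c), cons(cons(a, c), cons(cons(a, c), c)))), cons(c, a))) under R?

pair(cons(c, cons(0, a)), pair(0, cons(c, a)))

1. pair(cons(c, cons(h(cons(cons(a, c), cons(cons(a, c), cons(cons(a, c), c)))), a)), pair(h(cons(cons(a, c), cons(cons(a, c), cons(cons(a, c), c)))), cons(c, a)))  →  pair(cons(c, cons(h(cons(cons(a, c), cons(cons(a, c), c))), a)), pair(h(cons(cons(a, c), cons(cons(a, c), cons(cons(a, c), c)))), cons(c, a)))   [R5 at 1.2.1]
2. pair(cons(c, cons(h(cons(cons(a, c), cons(cons(a, c), c))), a)), pair(h(cons(cons(a, c), cons(cons(a, c), cons(cons(a, c), c)))), cons(c, a)))  →  pair(cons(c, cons(h(cons(cons(a, c), c)), a)), pair(h(cons(cons(a, c), cons(cons(a, c), cons(cons(a, c), c)))), cons(c, a)))   [R5 at 1.2.1]
3. pair(cons(c, cons(h(cons(cons(a, c), c)), a)), pair(h(cons(cons(a, c), cons(cons(a, c), cons(cons(a, c), c)))), cons(c, a)))  →  pair(cons(c, cons(h(c), a)), pair(h(cons(cons(a, c), cons(cons(a, c), cons(cons(a, c), c)))), cons(c, a)))   [R5 at 1.2.1]
4. pair(cons(c, cons(h(c), a)), pair(h(cons(cons(a, c), cons(cons(a, c), cons(cons(a, c), c)))), cons(c, a)))  →  pair(cons(c, cons(0, a)), pair(h(cons(cons(a, c), cons(cons(a, c), cons(cons(a, c), c)))), cons(c, a)))   [R3 at 1.2.1]
5. pair(cons(c, cons(0, a)), pair(h(cons(cons(a, c), cons(cons(a, c), cons(cons(a, c), c)))), cons(c, a)))  →  pair(cons(c, cons(0, a)), pair(h(cons(cons(a, c), cons(cons(a, c), c))), cons(c, a)))   [R5 at 2.1]
6. pair(cons(c, cons(0, a)), pair(h(cons(cons(a, c), cons(cons(a, c), c))), cons(c, a)))  →  pair(cons(c, cons(0, a)), pair(h(cons(cons(a, c), c)), cons(c, a)))   [R5 at 2.1]
7. pair(cons(c, cons(0, a)), pair(h(cons(cons(a, c), c)), cons(c, a)))  →  pair(cons(c, cons(0, a)), pair(h(c), cons(c, a)))   [R5 at 2.1]
8. pair(cons(c, cons(0, a)), pair(h(c), cons(c, a)))  →  pair(cons(c, cons(0, a)), pair(0, cons(c, a)))   [R3 at 2.1]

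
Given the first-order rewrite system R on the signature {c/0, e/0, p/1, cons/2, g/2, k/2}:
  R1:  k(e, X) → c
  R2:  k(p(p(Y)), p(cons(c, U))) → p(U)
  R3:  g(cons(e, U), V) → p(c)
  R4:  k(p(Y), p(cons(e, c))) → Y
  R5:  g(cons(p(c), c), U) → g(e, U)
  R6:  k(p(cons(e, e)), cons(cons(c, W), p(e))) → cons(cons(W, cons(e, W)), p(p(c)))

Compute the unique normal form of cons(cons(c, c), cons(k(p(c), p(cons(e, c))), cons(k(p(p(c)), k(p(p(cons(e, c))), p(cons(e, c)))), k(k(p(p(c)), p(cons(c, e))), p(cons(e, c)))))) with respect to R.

cons(cons(c, c), cons(c, cons(p(c), e)))

1. cons(cons(c, c), cons(k(p(c), p(cons(e, c))), cons(k(p(p(c)), k(p(p(cons(e, c))), p(cons(e, c)))), k(k(p(p(c)), p(cons(c, e))), p(cons(e, c))))))  →  cons(cons(c, c), cons(c, cons(k(p(p(c)), k(p(p(cons(e, c))), p(cons(e, c)))), k(k(p(p(c)), p(cons(c, e))), p(cons(e, c))))))   [R4 at 2.1]
2. cons(cons(c, c), cons(c, cons(k(p(p(c)), k(p(p(cons(e, c))), p(cons(e, c)))), k(k(p(p(c)), p(cons(c, e))), p(cons(e, c))))))  →  cons(cons(c, c), cons(c, cons(k(p(p(c)), p(cons(e, c))), k(k(p(p(c)), p(cons(c, e))), p(cons(e, c))))))   [R4 at 2.2.1.2]
3. cons(cons(c, c), cons(c, cons(k(p(p(c)), p(cons(e, c))), k(k(p(p(c)), p(cons(c, e))), p(cons(e, c))))))  →  cons(cons(c, c), cons(c, cons(p(c), k(k(p(p(c)), p(cons(c, e))), p(cons(e, c))))))   [R4 at 2.2.1]
4. cons(cons(c, c), cons(c, cons(p(c), k(k(p(p(c)), p(cons(c, e))), p(cons(e, c))))))  →  cons(cons(c, c), cons(c, cons(p(c), k(p(e), p(cons(e, c))))))   [R2 at 2.2.2.1]
5. cons(cons(c, c), cons(c, cons(p(c), k(p(e), p(cons(e, c))))))  →  cons(cons(c, c), cons(c, cons(p(c), e)))   [R4 at 2.2.2]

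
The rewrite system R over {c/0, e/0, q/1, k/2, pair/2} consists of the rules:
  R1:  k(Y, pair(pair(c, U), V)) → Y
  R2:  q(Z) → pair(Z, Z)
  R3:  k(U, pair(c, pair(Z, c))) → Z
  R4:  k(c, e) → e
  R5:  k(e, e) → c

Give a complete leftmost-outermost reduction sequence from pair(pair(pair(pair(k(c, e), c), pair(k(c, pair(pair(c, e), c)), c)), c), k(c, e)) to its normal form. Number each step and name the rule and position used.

pair(pair(pair(pair(e, c), pair(c, c)), c), e)

1. pair(pair(pair(pair(k(c, e), c), pair(k(c, pair(pair(c, e), c)), c)), c), k(c, e))  →  pair(pair(pair(pair(e, c), pair(k(c, pair(pair(c, e), c)), c)), c), k(c, e))   [R4 at 1.1.1.1]
2. pair(pair(pair(pair(e, c), pair(k(c, pair(pair(c, e), c)), c)), c), k(c, e))  →  pair(pair(pair(pair(e, c), pair(c, c)), c), k(c, e))   [R1 at 1.1.2.1]
3. pair(pair(pair(pair(e, c), pair(c, c)), c), k(c, e))  →  pair(pair(pair(pair(e, c), pair(c, c)), c), e)   [R4 at 2]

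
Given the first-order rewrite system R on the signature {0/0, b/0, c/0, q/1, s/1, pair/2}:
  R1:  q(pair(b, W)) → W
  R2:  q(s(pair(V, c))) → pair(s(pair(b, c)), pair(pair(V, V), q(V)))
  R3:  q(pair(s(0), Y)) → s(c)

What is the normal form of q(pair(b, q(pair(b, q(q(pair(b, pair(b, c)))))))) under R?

1. q(pair(b, q(pair(b, q(q(pair(b, pair(b, c))))))))  →  q(pair(b, q(q(pair(b, pair(b, c))))))   [R1 at ε]
2. q(pair(b, q(q(pair(b, pair(b, c))))))  →  q(q(pair(b, pair(b, c))))   [R1 at ε]
3. q(q(pair(b, pair(b, c))))  →  q(pair(b, c))   [R1 at 1]
4. q(pair(b, c))  →  c   [R1 at ε]

c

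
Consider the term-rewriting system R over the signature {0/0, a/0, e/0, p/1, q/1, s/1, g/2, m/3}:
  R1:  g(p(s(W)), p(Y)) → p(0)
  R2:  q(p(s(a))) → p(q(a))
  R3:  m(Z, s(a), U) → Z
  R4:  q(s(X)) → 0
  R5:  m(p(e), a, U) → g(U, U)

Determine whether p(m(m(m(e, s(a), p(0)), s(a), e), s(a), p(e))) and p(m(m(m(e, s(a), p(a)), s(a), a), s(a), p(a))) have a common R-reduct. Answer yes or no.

Reduce t₁ = p(m(m(m(e, s(a), p(0)), s(a), e), s(a), p(e))):
1. p(m(m(m(e, s(a), p(0)), s(a), e), s(a), p(e)))  →  p(m(m(e, s(a), p(0)), s(a), e))   [R3 at 1]
2. p(m(m(e, s(a), p(0)), s(a), e))  →  p(m(e, s(a), p(0)))   [R3 at 1]
3. p(m(e, s(a), p(0)))  →  p(e)   [R3 at 1]

Reduce t₂ = p(m(m(m(e, s(a), p(a)), s(a), a), s(a), p(a))):
1. p(m(m(m(e, s(a), p(a)), s(a), a), s(a), p(a)))  →  p(m(m(e, s(a), p(a)), s(a), a))   [R3 at 1]
2. p(m(m(e, s(a), p(a)), s(a), a))  →  p(m(e, s(a), p(a)))   [R3 at 1]
3. p(m(e, s(a), p(a)))  →  p(e)   [R3 at 1]

yes — NF(t₁) = p(e), NF(t₂) = p(e)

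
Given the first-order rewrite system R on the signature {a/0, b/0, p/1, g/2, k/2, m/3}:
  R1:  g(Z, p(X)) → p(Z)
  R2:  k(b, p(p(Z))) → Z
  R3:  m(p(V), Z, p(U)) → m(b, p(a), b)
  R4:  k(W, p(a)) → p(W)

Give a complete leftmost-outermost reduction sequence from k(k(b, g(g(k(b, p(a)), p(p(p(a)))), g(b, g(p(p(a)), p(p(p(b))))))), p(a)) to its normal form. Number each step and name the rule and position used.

p(p(b))

1. k(k(b, g(g(k(b, p(a)), p(p(p(a)))), g(b, g(p(p(a)), p(p(p(b))))))), p(a))  →  p(k(b, g(g(k(b, p(a)), p(p(p(a)))), g(b, g(p(p(a)), p(p(p(b))))))))   [R4 at ε]
2. p(k(b, g(g(k(b, p(a)), p(p(p(a)))), g(b, g(p(p(a)), p(p(p(b))))))))  →  p(k(b, g(p(k(b, p(a))), g(b, g(p(p(a)), p(p(p(b))))))))   [R1 at 1.2.1]
3. p(k(b, g(p(k(b, p(a))), g(b, g(p(p(a)), p(p(p(b))))))))  →  p(k(b, g(p(p(b)), g(b, g(p(p(a)), p(p(p(b))))))))   [R4 at 1.2.1.1]
4. p(k(b, g(p(p(b)), g(b, g(p(p(a)), p(p(p(b))))))))  →  p(k(b, g(p(p(b)), g(b, p(p(p(a)))))))   [R1 at 1.2.2.2]
5. p(k(b, g(p(p(b)), g(b, p(p(p(a)))))))  →  p(k(b, g(p(p(b)), p(b))))   [R1 at 1.2.2]
6. p(k(b, g(p(p(b)), p(b))))  →  p(k(b, p(p(p(b)))))   [R1 at 1.2]
7. p(k(b, p(p(p(b)))))  →  p(p(b))   [R2 at 1]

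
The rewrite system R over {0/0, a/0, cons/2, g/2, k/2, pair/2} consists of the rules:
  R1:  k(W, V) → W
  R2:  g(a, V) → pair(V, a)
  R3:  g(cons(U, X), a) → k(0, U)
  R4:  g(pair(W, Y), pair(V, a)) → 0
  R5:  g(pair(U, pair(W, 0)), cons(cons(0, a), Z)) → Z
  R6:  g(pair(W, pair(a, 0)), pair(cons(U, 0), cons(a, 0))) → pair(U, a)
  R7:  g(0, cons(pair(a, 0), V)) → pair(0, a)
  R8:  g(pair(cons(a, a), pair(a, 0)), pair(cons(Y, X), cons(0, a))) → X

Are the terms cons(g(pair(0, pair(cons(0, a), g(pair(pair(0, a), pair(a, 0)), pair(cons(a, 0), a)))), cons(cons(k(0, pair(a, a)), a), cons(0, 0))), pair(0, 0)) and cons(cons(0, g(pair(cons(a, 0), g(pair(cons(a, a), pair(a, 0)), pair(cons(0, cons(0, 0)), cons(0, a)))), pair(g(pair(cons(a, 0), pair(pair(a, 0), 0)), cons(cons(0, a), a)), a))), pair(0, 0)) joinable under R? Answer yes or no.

yes — NF(t₁) = cons(cons(0, 0), pair(0, 0)), NF(t₂) = cons(cons(0, 0), pair(0, 0))

Reduce t₁ = cons(g(pair(0, pair(cons(0, a), g(pair(pair(0, a), pair(a, 0)), pair(cons(a, 0), a)))), cons(cons(k(0, pair(a, a)), a), cons(0, 0))), pair(0, 0)):
1. cons(g(pair(0, pair(cons(0, a), g(pair(pair(0, a), pair(a, 0)), pair(cons(a, 0), a)))), cons(cons(k(0, pair(a, a)), a), cons(0, 0))), pair(0, 0))  →  cons(g(pair(0, pair(cons(0, a), 0)), cons(cons(k(0, pair(a, a)), a), cons(0, 0))), pair(0, 0))   [R4 at 1.1.2.2]
2. cons(g(pair(0, pair(cons(0, a), 0)), cons(cons(k(0, pair(a, a)), a), cons(0, 0))), pair(0, 0))  →  cons(g(pair(0, pair(cons(0, a), 0)), cons(cons(0, a), cons(0, 0))), pair(0, 0))   [R1 at 1.2.1.1]
3. cons(g(pair(0, pair(cons(0, a), 0)), cons(cons(0, a), cons(0, 0))), pair(0, 0))  →  cons(cons(0, 0), pair(0, 0))   [R5 at 1]

Reduce t₂ = cons(cons(0, g(pair(cons(a, 0), g(pair(cons(a, a), pair(a, 0)), pair(cons(0, cons(0, 0)), cons(0, a)))), pair(g(pair(cons(a, 0), pair(pair(a, 0), 0)), cons(cons(0, a), a)), a))), pair(0, 0)):
1. cons(cons(0, g(pair(cons(a, 0), g(pair(cons(a, a), pair(a, 0)), pair(cons(0, cons(0, 0)), cons(0, a)))), pair(g(pair(cons(a, 0), pair(pair(a, 0), 0)), cons(cons(0, a), a)), a))), pair(0, 0))  →  cons(cons(0, 0), pair(0, 0))   [R4 at 1.2]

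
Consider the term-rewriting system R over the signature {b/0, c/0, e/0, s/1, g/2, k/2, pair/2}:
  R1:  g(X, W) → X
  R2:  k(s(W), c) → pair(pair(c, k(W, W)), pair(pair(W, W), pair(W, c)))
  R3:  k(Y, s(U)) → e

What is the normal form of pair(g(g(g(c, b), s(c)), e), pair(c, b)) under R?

1. pair(g(g(g(c, b), s(c)), e), pair(c, b))  →  pair(g(g(c, b), s(c)), pair(c, b))   [R1 at 1]
2. pair(g(g(c, b), s(c)), pair(c, b))  →  pair(g(c, b), pair(c, b))   [R1 at 1]
3. pair(g(c, b), pair(c, b))  →  pair(c, pair(c, b))   [R1 at 1]

pair(c, pair(c, b))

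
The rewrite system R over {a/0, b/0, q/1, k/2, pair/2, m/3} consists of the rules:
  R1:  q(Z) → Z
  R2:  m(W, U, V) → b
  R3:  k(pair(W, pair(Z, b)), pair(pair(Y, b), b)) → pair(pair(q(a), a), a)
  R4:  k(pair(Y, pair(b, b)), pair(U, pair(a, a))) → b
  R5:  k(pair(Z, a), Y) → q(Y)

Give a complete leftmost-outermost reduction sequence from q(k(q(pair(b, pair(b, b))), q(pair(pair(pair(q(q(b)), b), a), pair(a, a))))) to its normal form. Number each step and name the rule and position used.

b

1. q(k(q(pair(b, pair(b, b))), q(pair(pair(pair(q(q(b)), b), a), pair(a, a)))))  →  k(q(pair(b, pair(b, b))), q(pair(pair(pair(q(q(b)), b), a), pair(a, a))))   [R1 at ε]
2. k(q(pair(b, pair(b, b))), q(pair(pair(pair(q(q(b)), b), a), pair(a, a))))  →  k(pair(b, pair(b, b)), q(pair(pair(pair(q(q(b)), b), a), pair(a, a))))   [R1 at 1]
3. k(pair(b, pair(b, b)), q(pair(pair(pair(q(q(b)), b), a), pair(a, a))))  →  k(pair(b, pair(b, b)), pair(pair(pair(q(q(b)), b), a), pair(a, a)))   [R1 at 2]
4. k(pair(b, pair(b, b)), pair(pair(pair(q(q(b)), b), a), pair(a, a)))  →  b   [R4 at ε]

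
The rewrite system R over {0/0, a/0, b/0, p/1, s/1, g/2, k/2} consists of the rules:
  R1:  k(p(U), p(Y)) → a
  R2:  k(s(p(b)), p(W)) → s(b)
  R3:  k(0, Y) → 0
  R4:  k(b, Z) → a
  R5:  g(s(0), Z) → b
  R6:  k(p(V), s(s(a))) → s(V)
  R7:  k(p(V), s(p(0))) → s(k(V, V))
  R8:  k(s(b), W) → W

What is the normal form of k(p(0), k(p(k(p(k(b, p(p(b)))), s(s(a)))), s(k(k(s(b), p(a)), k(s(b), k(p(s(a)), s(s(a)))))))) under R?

s(0)

1. k(p(0), k(p(k(p(k(b, p(p(b)))), s(s(a)))), s(k(k(s(b), p(a)), k(s(b), k(p(s(a)), s(s(a))))))))  →  k(p(0), k(p(s(k(b, p(p(b))))), s(k(k(s(b), p(a)), k(s(b), k(p(s(a)), s(s(a))))))))   [R6 at 2.1.1]
2. k(p(0), k(p(s(k(b, p(p(b))))), s(k(k(s(b), p(a)), k(s(b), k(p(s(a)), s(s(a))))))))  →  k(p(0), k(p(s(a)), s(k(k(s(b), p(a)), k(s(b), k(p(s(a)), s(s(a))))))))   [R4 at 2.1.1.1]
3. k(p(0), k(p(s(a)), s(k(k(s(b), p(a)), k(s(b), k(p(s(a)), s(s(a))))))))  →  k(p(0), k(p(s(a)), s(k(p(a), k(s(b), k(p(s(a)), s(s(a))))))))   [R8 at 2.2.1.1]
4. k(p(0), k(p(s(a)), s(k(p(a), k(s(b), k(p(s(a)), s(s(a))))))))  →  k(p(0), k(p(s(a)), s(k(p(a), k(p(s(a)), s(s(a)))))))   [R8 at 2.2.1.2]
5. k(p(0), k(p(s(a)), s(k(p(a), k(p(s(a)), s(s(a)))))))  →  k(p(0), k(p(s(a)), s(k(p(a), s(s(a))))))   [R6 at 2.2.1.2]
6. k(p(0), k(p(s(a)), s(k(p(a), s(s(a))))))  →  k(p(0), k(p(s(a)), s(s(a))))   [R6 at 2.2.1]
7. k(p(0), k(p(s(a)), s(s(a))))  →  k(p(0), s(s(a)))   [R6 at 2]
8. k(p(0), s(s(a)))  →  s(0)   [R6 at ε]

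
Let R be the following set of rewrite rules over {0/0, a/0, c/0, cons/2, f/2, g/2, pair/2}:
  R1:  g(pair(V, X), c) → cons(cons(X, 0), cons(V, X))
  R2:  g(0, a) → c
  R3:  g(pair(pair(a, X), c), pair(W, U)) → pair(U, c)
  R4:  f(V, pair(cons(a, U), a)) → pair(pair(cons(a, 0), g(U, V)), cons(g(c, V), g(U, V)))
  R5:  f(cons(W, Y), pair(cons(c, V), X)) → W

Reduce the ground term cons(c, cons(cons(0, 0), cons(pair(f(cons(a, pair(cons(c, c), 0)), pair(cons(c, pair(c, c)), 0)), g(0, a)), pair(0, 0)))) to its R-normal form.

1. cons(c, cons(cons(0, 0), cons(pair(f(cons(a, pair(cons(c, c), 0)), pair(cons(c, pair(c, c)), 0)), g(0, a)), pair(0, 0))))  →  cons(c, cons(cons(0, 0), cons(pair(a, g(0, a)), pair(0, 0))))   [R5 at 2.2.1.1]
2. cons(c, cons(cons(0, 0), cons(pair(a, g(0, a)), pair(0, 0))))  →  cons(c, cons(cons(0, 0), cons(pair(a, c), pair(0, 0))))   [R2 at 2.2.1.2]

cons(c, cons(cons(0, 0), cons(pair(a, c), pair(0, 0))))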